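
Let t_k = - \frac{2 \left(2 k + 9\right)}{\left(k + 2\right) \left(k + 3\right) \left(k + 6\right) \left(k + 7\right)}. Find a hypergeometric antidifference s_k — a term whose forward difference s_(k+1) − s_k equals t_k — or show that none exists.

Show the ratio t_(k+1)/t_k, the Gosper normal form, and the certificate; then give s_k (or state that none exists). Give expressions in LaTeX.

s_k = \frac{k \left(- k - 8\right)}{6 \left(k^{2} + 8 k + 12\right)}

t_(k+1)/t_k = (k + 2)*(k + 6)*(2*k + 11)/((k + 4)*(k + 8)*(2*k + 9)).
Normal form (A,B,C) = (k + 2, k + 8, k**3 + 27*k**2/2 + 121*k/2 + 90).
Key eq: (k + 2)·f(k+1) = (k + 7)·f(k) + (k**3 + 27*k**2/2 + 121*k/2 + 90).
d = 5 from the (1,1,3) case.
A polynomial solution: f(k) = k*(k + 3)*(k + 4)*(k + 5)*(k + 8)/24.
Get s_k = R·t_k = k*(-k - 8)/(6*(k**2 + 8*k + 12)) with R(k) = B(k−1)f(k)/C(k) = k*(k + 3)*(k + 7)*(k + 8)/(12*(2*k + 9)).
Check: Δs_k = 2*(-2*k - 9)/(k**4 + 18*k**3 + 113*k**2 + 288*k + 252). ✓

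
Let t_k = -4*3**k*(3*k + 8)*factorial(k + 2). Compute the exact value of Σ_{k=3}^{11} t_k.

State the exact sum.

t_(k+1)/t_k = 3*(k + 3)*(3*k + 11)/(3*k + 8).
Normal form (A,B,C) = (3*k + 9, 1, k + 8/3).
Solve (3*k + 9)·f(k+1) − (1)·f(k) = k + 8/3.
Degrees (1,0,1) ⇒ d ≤ 0.
Match coefficients ⇒ f(k) = 1/3.
Get s_k = R·t_k = -4*3**k*factorial(k + 2) with R(k) = B(k−1)f(k)/C(k) = 1/(3*k + 8).
Check: Δs_k = -4*3**k*(3*k + 8)*factorial(k + 2). ✓
Sum = s_(12) − s_(3); s_(12) = -185320473014476800, s_(3) = -12960 ⇒ -185320473014463840.

Σ = -185320473014463840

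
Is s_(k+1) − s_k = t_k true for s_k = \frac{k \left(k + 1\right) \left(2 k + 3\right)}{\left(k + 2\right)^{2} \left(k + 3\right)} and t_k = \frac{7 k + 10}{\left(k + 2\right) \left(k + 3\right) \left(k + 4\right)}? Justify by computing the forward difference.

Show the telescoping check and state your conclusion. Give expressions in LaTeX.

Invalid: residual \frac{2 \left(k^{3} + 2 k^{2} - 6 k - 10\right)}{k^{5} + 14 k^{4} + 77 k^{3} + 208 k^{2} + 276 k + 144} ≠ 0.

s_(k+1) = (k + 1)*(k + 2)*(2*k + 5)/((k + 3)**2*(k + 4))
s_(k+1) − s_k = (9*k**3 + 49*k**2 + 80*k + 40)/(k**5 + 14*k**4 + 77*k**3 + 208*k**2 + 276*k + 144)
(s_(k+1) − s_k) − t_k = 2*(k**3 + 2*k**2 - 6*k - 10)/(k**5 + 14*k**4 + 77*k**3 + 208*k**2 + 276*k + 144)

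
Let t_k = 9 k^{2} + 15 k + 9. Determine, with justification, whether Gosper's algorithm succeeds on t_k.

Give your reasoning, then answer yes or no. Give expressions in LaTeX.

t_(k+1)/t_k = (3*k**2 + 11*k + 11)/(3*k**2 + 5*k + 3).
Gosper form: A/B · C(k+1)/C(k) with A=1, B=1, C=k**2 + 5*k/3 + 1.
Solve (1)·f(k+1) − (1)·f(k) = k**2 + 5*k/3 + 1.
Bound: deg f ≤ 3.
Coefficient equations give f(k) = k*(k**2 + k + 1)/3.
Then R = B(k−1)f/C = k*(k**2 + k + 1)/(3*k**2 + 5*k + 3), so s_k = R(k)·t_k = 3*k*(k**2 + k + 1).
Verify: 9*k**2 + 15*k + 9 matches t_k.

Yes. s_k = 3 k \left(k^{2} + k + 1\right).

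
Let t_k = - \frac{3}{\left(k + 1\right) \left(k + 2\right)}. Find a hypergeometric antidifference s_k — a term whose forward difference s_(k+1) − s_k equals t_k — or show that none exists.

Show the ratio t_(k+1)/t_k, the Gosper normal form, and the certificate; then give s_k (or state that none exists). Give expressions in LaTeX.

s_k = - \frac{3 k}{k + 1}

t_(k+1)/t_k = (k + 1)/(k + 3).
Gosper form: A/B · C(k+1)/C(k) with A=k + 1, B=k + 3, C=1.
Key eq: (k + 1)·f(k+1) = (k + 2)·f(k) + (1).
deg f ≤ 1 (via 1,1,0).
A polynomial solution: f(k) = k.
Get s_k = R·t_k = -3*k/(k + 1) with R(k) = B(k−1)f(k)/C(k) = k*(k + 2).
Δs = -3/(k**2 + 3*k + 2), as required.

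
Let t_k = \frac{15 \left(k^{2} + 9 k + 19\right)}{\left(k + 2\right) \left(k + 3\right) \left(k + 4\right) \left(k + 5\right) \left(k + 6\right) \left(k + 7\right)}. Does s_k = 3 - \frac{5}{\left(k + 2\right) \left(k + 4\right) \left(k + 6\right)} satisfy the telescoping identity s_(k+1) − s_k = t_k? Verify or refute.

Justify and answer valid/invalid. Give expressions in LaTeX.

s_(k+1) = 3 - 5/((k + 3)*(k + 5)*(k + 7))
s_(k+1) − s_k = 15*(k**2 + 9*k + 19)/(k**6 + 27*k**5 + 295*k**4 + 1665*k**3 + 5104*k**2 + 8028*k + 5040)
(s_(k+1) − s_k) − t_k = 0

valid (s_(k+1) − s_k reduces to t_k)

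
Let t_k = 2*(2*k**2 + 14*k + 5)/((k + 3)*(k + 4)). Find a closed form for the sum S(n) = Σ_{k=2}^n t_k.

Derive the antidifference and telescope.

S(n) = 2*(10*n**2 + 11*n - 21)/(5*(n + 4))

Step 1: r(k) = (k + 3)*(14*k + 2*(k + 1)**2 + 19)/((k + 5)*(2*k**2 + 14*k + 5)).
Normal form (A,B,C) = (k + 3, k + 5, k**2 + 7*k + 5/2).
Key eq: (k + 3)·f(k+1) = (k + 4)·f(k) + (k**2 + 7*k + 5/2).
From deg A=1, deg B=1, deg C=2: d=2.
Match coefficients ⇒ f(k) = k*(6*k - 1)/6.
Then R = B(k−1)f/C = k*(k + 4)*(6*k - 1)/(3*(2*k**2 + 14*k + 5)), so s_k = R(k)·t_k = 2*k*(6*k - 1)/(3*(k + 3)).
Δs = 2*(2*k**2 + 14*k + 5)/(k**2 + 7*k + 12), as required.
Telescope: S(n) = s_(n+1) − s_(2) = 2*(6*n**2 + 11*n + 5)/(3*(n + 4)) − (44/15) = 2*(10*n**2 + 11*n - 21)/(5*(n + 4)).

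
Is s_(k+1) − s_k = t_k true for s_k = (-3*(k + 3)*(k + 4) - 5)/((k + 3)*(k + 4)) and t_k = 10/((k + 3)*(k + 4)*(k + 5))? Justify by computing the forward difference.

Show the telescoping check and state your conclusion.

s_(k+1) = (-3*(k + 4)*(k + 5) - 5)/((k + 4)*(k + 5))
s_(k+1) − s_k = 10/(k**3 + 12*k**2 + 47*k + 60)
(s_(k+1) − s_k) − t_k = 0

Valid: the claim telescopes to t_k.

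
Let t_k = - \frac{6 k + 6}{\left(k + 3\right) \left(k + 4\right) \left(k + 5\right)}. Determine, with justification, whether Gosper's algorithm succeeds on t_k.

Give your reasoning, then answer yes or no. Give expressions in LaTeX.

r(k) = (k + 2)*(k + 3)/((k + 1)*(k + 6)) after simplifying.
Normal form (A,B,C) = (k + 3, k + 6, k + 1).
f must satisfy (k + 3)·f(k+1) − (k + 5)·f(k) = k + 1.
From deg A=1, deg B=1, deg C=1: d=2.
Solve for f: f(k) = k*(k + 1)/6 (degree 2 ≤ 2).
Get s_k = R·t_k = -k*(k + 1)/((k + 3)*(k + 4)) with R(k) = B(k−1)f(k)/C(k) = k*(k + 5)/6.
s_(k+1) − s_k = 6*(-k - 1)/(k**3 + 12*k**2 + 47*k + 60) = t_k.

Yes. s_k = - \frac{k \left(k + 1\right)}{\left(k + 3\right) \left(k + 4\right)}.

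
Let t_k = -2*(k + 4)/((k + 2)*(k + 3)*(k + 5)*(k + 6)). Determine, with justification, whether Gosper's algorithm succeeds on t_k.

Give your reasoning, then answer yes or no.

Yes. s_k = k*(-k - 7)/(10*(k**2 + 7*k + 10)).

Ratio r(k) = (k + 2)*(k + 5)**2/((k + 4)**2*(k + 7)).
Normal form (A,B,C) = (k + 2, k + 7, k**2 + 8*k + 16).
Set up (k + 2)·f(k+1) − (k + 6)·f(k) − (k**2 + 8*k + 16) = 0.
Bound: deg f ≤ 4.
Coefficient equations give f(k) = k*(k + 3)*(k + 4)*(k + 7)/20.
Then R = B(k−1)f/C = k*(k + 3)*(k + 6)*(k + 7)/(20*(k + 4)), so s_k = R(k)·t_k = k*(-k - 7)/(10*(k**2 + 7*k + 10)).
Check: Δs_k = 2*(-k - 4)/(k**4 + 16*k**3 + 91*k**2 + 216*k + 180). ✓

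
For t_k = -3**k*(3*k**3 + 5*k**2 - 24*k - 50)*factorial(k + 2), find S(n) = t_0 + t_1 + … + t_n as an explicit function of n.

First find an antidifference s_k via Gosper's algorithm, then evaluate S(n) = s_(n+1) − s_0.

S(n) = -3*3**n*n**2*factorial(n + 3) + 3*3**n*n*factorial(n + 3) + 18*3**n*factorial(n + 3) - 8

r(k) = 3*(3*k**4 + 23*k**3 + 37*k**2 - 81*k - 198)/(3*k**3 + 5*k**2 - 24*k - 50) after simplifying.
A = 3*k + 9, B = 1, C = k**3 + 5*k**2/3 - 8*k - 50/3.
Need (3*k + 9)·f(k+1) − (1)·f(k) = k**3 + 5*k**2/3 - 8*k - 50/3.
Degrees (1,0,3) ⇒ d ≤ 2.
Solving with deg f ≤ 2: f(k) = (k - 4)*(k + 1)/3.
Get s_k = R·t_k = -3**k*(k - 4)*(k + 1)*factorial(k + 2) with R(k) = B(k−1)f(k)/C(k) = (k - 4)*(k + 1)/(3*k**3 + 5*k**2 - 24*k - 50).
Δs = -3**k*(3*k**3 + 5*k**2 - 24*k - 50)*factorial(k + 2), as required.
Σ_(k=0)^n t_k = s_(n+1) − s_(0) = (-3**(n + 1)*(n - 3)*(n + 2)*factorial(n + 3)) − (8), i.e. -3*3**n*n**2*factorial(n + 3) + 3*3**n*n*factorial(n + 3) + 18*3**n*factorial(n + 3) - 8.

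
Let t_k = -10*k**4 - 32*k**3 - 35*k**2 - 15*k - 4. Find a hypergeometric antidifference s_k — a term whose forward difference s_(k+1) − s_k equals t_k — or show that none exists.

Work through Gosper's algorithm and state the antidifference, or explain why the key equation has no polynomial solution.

s_k = k*(-2*k**4 - 3*k**3 + k**2 + 2*k - 2)

Compute t_(k+1)/t_k: get (10*k**4 + 72*k**3 + 191*k**2 + 221*k + 96)/(10*k**4 + 32*k**3 + 35*k**2 + 15*k + 4).
Gosper form: A/B · C(k+1)/C(k) with A=1, B=1, C=k**4 + 16*k**3/5 + 7*k**2/2 + 3*k/2 + 2/5.
Need (1)·f(k+1) − (1)·f(k) = k**4 + 16*k**3/5 + 7*k**2/2 + 3*k/2 + 2/5.
deg f ≤ 5 (via 0,0,4).
Solve for f: f(k) = k*(2*k**4 + 3*k**3 - k**2 - 2*k + 2)/10 (degree 5 ≤ 5).
Then R = B(k−1)f/C = k*(2*k**4 + 3*k**3 - k**2 - 2*k + 2)/(10*k**4 + 32*k**3 + 35*k**2 + 15*k + 4), so s_k = R(k)·t_k = k*(-2*k**4 - 3*k**3 + k**2 + 2*k - 2).
Δs = -10*k**4 - 32*k**3 - 35*k**2 - 15*k - 4, as required.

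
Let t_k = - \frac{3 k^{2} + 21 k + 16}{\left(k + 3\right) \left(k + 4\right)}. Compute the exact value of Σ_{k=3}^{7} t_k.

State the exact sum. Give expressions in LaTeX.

Σ = -445/33

Compute t_(k+1)/t_k: get (k + 3)*(21*k + 3*(k + 1)**2 + 37)/((k + 5)*(3*k**2 + 21*k + 16)).
So A=k + 3 and B=k + 5, with C=k**2 + 7*k + 16/3.
Set up (k + 3)·f(k+1) − (k + 4)·f(k) − (k**2 + 7*k + 16/3) = 0.
deg f ≤ 2 (via 1,1,2).
Coefficient equations give f(k) = k*(9*k + 7)/9.
Get s_k = R·t_k = k*(-9*k - 7)/(3*(k + 3)) with R(k) = B(k−1)f(k)/C(k) = k*(k + 4)*(9*k + 7)/(3*(3*k**2 + 21*k + 16)).
s_(k+1) − s_k = (-3*k**2 - 21*k - 16)/(k**2 + 7*k + 12) = t_k.
Sum = s_(8) − s_(3); s_(8) = -632/33, s_(3) = -17/3 ⇒ -445/33.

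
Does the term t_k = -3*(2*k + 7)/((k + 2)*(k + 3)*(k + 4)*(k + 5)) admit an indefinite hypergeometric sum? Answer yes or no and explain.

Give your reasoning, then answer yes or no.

r(k) = (k + 2)*(2*k + 9)/((k + 6)*(2*k + 7)) after simplifying.
So A=k + 2 and B=k + 6, with C=k + 7/2.
Set up (k + 2)·f(k+1) − (k + 5)·f(k) − (k + 7/2) = 0.
Degrees (1,1,1) ⇒ d ≤ 3.
A polynomial solution: f(k) = k*(k + 3)*(k + 6)/16.
R(k) = B(k−1)·f(k)/C(k) = k*(k + 3)*(k + 5)*(k + 6)/(8*(2*k + 7)); s_k = R·t_k = 3*k*(-k - 6)/(8*(k**2 + 6*k + 8)).
Verify: 3*(-2*k - 7)/(k**4 + 14*k**3 + 71*k**2 + 154*k + 120) matches t_k.

Yes. s_k = 3*k*(-k - 6)/(8*(k**2 + 6*k + 8)).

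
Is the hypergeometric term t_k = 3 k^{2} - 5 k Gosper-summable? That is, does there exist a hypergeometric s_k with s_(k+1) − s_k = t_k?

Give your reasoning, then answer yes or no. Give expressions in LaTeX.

Step 1: r(k) = (3*k**2 + k - 2)/(k*(3*k - 5)).
Normal form (A,B,C) = (1, 1, k**2 - 5*k/3).
Set up (1)·f(k+1) − (1)·f(k) − (k**2 - 5*k/3) = 0.
From deg A=0, deg B=0, deg C=2: d=3.
A polynomial solution: f(k) = k*(k - 3)*(k - 1)/3.
R(k) = B(k−1)·f(k)/C(k) = (k - 3)*(k - 1)/(3*k - 5); s_k = R·t_k = k*(k**2 - 4*k + 3).
s_(k+1) − s_k = k*(3*k - 5) = t_k.

Yes. s_k = k \left(k^{2} - 4 k + 3\right).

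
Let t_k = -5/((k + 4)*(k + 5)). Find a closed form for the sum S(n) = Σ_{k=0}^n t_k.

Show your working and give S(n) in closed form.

Ratio r(k) = (k + 4)/(k + 6).
A = k + 4, B = k + 6, C = 1.
Key eq: (k + 4)·f(k+1) = (k + 5)·f(k) + (1).
d = 1 from the (1,1,0) case.
Coefficient equations give f(k) = k/4.
Then R = B(k−1)f/C = k*(k + 5)/4, so s_k = R(k)·t_k = -5*k/(4*k + 16).
Verify: -5/(k**2 + 9*k + 20) matches t_k.
Evaluate: s_(n+1) = 5*(-n - 1)/(4*(n + 5)); subtract s_(0) = 0 ⇒ S(n) = 5*(-n - 1)/(4*(n + 5)).

S(n) = 5*(-n - 1)/(4*(n + 5))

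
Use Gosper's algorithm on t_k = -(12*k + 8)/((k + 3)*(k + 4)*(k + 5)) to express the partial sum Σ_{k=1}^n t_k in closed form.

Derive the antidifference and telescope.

S(n) = n*(-17*n - 33)/(10*(n**2 + 9*n + 20))

Step 1: r(k) = (k + 3)*(3*k + 5)/((k + 6)*(3*k + 2)).
Take A(k)=k + 3, B(k)=k + 6, C(k)=k + 2/3.
Solve (k + 3)·f(k+1) − (k + 5)·f(k) = k + 2/3.
deg f ≤ 2 (via 1,1,1).
Solve for f: f(k) = k*(11*k + 5)/72 (degree 2 ≤ 2).
Get s_k = R·t_k = -k*(11*k + 5)/(6*(k + 3)*(k + 4)) with R(k) = B(k−1)f(k)/C(k) = k*(k + 5)*(11*k + 5)/(24*(3*k + 2)).
s_(k+1) − s_k = 4*(-3*k - 2)/(k**3 + 12*k**2 + 47*k + 60) = t_k.
s_(n+1) = (-11*n**2 - 27*n - 16)/(6*(n**2 + 9*n + 20)) and s_(1) = -2/15, so S(n) = n*(-17*n - 33)/(10*(n**2 + 9*n + 20)).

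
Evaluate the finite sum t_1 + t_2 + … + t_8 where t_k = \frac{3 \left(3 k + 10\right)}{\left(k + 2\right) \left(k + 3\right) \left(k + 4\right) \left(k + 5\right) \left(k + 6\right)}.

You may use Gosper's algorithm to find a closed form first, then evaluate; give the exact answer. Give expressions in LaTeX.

The ratio is (k + 2)*(3*k + 13)/((k + 7)*(3*k + 10)).
Factor: A=k + 2; B=k + 7; C=k + 10/3.
Key eq: (k + 2)·f(k+1) = (k + 6)·f(k) + (k + 10/3).
deg f ≤ 4 (via 1,1,1).
Solve for f: f(k) = k*(k + 3)*(k**2 + 11*k + 38)/120 (degree 4 ≤ 4).
Certificate R = B(k−1)f/C = k*(k + 3)*(k + 6)*(k**2 + 11*k + 38)/(40*(3*k + 10)) gives s_k = 3*k*(k**2 + 11*k + 38)/(40*(k**3 + 11*k**2 + 38*k + 40)).
Δs = 3*(3*k + 10)/(k**5 + 20*k**4 + 155*k**3 + 580*k**2 + 1044*k + 720), as required.
Σ_(k=1)^(8) t_k = s_(9) − s_(1) = 2943/40040 − (1/24) = 478/15015.

Σ = 478/15015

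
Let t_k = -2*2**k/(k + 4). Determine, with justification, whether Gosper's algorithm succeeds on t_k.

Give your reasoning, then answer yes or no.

No. Not Gosper-summable.

t_(k+1)/t_k = 2*(k + 4)/(k + 5).
Take A(k)=2*k + 8, B(k)=k + 5, C(k)=1.
Key eq: (2*k + 8)·f(k+1) = (k + 4)·f(k) + (1).
d = -1 from the (1,1,0) case.
d = -1 < 0 ⇒ no nonzero polynomial f; not summable.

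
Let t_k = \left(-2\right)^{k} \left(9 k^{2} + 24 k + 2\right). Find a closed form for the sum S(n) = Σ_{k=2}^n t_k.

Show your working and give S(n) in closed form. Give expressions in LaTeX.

t_(k+1)/t_k = 2*(-9*k**2 - 42*k - 35)/(9*k**2 + 24*k + 2).
Take A(k)=-2, B(k)=1, C(k)=k**2 + 8*k/3 + 2/9.
Set up (-2)·f(k+1) − (1)·f(k) − (k**2 + 8*k/3 + 2/9) = 0.
From deg A=0, deg B=0, deg C=2: d=2.
A polynomial solution: f(k) = -(k + 2)*(3*k - 2)/9.
Certificate R = B(k−1)f/C = -(k + 2)*(3*k - 2)/(9*k**2 + 24*k + 2) gives s_k = (-2)**k*(-3*k**2 - 4*k + 4).
Verify: (-2)**k*(9*k**2 + 24*k + 2) matches t_k.
Telescope: S(n) = s_(n+1) − s_(2) = 2*(-2)**n*(3*n**2 + 10*n + 3) − (-64) = 6*(-2)**n*n**2 + 20*(-2)**n*n + 6*(-2)**n + 64.

S(n) = 6 \left(-2\right)^{n} n^{2} + 20 \left(-2\right)^{n} n + 6 \left(-2\right)^{n} + 64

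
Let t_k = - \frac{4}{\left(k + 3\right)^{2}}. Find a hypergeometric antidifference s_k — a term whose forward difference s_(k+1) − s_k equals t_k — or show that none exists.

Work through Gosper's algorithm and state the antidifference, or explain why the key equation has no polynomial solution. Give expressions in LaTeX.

none (Gosper's algorithm certifies no s_k)

The ratio is (k + 3)**2/(k + 4)**2.
So A=k**2 + 6*k + 9 and B=k**2 + 8*k + 16, with C=1.
Solve (k**2 + 6*k + 9)·f(k+1) − (k**2 + 6*k + 9)·f(k) = 1.
deg f ≤ 0 (via 2,2,0).
f = c0 ⇒ A·f(k+1) − B(k−1)·f(k) − C = -1. The system {-1 = 0} is inconsistent; no antidifference.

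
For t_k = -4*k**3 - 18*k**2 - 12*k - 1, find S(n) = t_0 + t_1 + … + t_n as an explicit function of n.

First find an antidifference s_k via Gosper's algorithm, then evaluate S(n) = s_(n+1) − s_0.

S(n) = -n**4 - 8*n**3 - 16*n**2 - 10*n - 1

r(k) = (4*k**3 + 30*k**2 + 60*k + 35)/(4*k**3 + 18*k**2 + 12*k + 1) after simplifying.
Gosper form: A/B · C(k+1)/C(k) with A=1, B=1, C=k**3 + 9*k**2/2 + 3*k + 1/4.
Set up (1)·f(k+1) − (1)·f(k) − (k**3 + 9*k**2/2 + 3*k + 1/4) = 0.
From deg A=0, deg B=0, deg C=3: d=4.
A polynomial solution: f(k) = k*(k**3 + 4*k**2 - 2*k - 2)/4.
So s_k = (B(k−1)f/C)·t_k = (k*(k**3 + 4*k**2 - 2*k - 2)/(4*k**3 + 18*k**2 + 12*k + 1))·t_k = k*(-k**3 - 4*k**2 + 2*k + 2).
s_(k+1) − s_k = -4*k**3 - 18*k**2 - 12*k - 1 = t_k.
s_(n+1) = -n**4 - 8*n**3 - 16*n**2 - 10*n - 1 and s_(0) = 0, so S(n) = -n**4 - 8*n**3 - 16*n**2 - 10*n - 1.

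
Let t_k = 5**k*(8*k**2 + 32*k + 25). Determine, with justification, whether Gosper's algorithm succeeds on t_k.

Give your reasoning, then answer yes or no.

Yes. s_k = 5**k*k*(2*k + 3).

r(k) = 5*(8*k**2 + 48*k + 65)/(8*k**2 + 32*k + 25) after simplifying.
Factor: A=5; B=1; C=k**2 + 4*k + 25/8.
Set up (5)·f(k+1) − (1)·f(k) − (k**2 + 4*k + 25/8) = 0.
deg f ≤ 2 (via 0,0,2).
A polynomial solution: f(k) = k*(2*k + 3)/8.
Then R = B(k−1)f/C = k*(2*k + 3)/(8*k**2 + 32*k + 25), so s_k = R(k)·t_k = 5**k*k*(2*k + 3).
Δs = 5**k*(8*k**2 + 32*k + 25), as required.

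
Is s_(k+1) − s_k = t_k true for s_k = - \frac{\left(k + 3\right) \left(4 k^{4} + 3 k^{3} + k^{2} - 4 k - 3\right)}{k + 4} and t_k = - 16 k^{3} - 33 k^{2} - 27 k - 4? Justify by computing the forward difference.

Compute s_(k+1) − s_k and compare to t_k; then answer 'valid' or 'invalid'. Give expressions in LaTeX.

Invalid: residual \frac{12 k^{4} + 94 k^{3} + 158 k^{2} + 116 k + 19}{k^{2} + 9 k + 20} ≠ 0.

s_(k+1) = (-4*k**5 - 35*k**4 - 110*k**3 - 159*k**2 - 93*k - 4)/(k + 5)
s_(k+1) − s_k = (-16*k**5 - 165*k**4 - 550*k**3 - 749*k**2 - 460*k - 61)/(k**2 + 9*k + 20)
(s_(k+1) − s_k) − t_k = (12*k**4 + 94*k**3 + 158*k**2 + 116*k + 19)/(k**2 + 9*k + 20)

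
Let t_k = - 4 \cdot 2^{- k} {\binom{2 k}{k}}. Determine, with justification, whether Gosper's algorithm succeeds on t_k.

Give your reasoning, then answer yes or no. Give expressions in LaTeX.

No — key equation has no polynomial f.

r(k) = (2*k + 1)/(k + 1) after simplifying.
So A=2*k + 1 and B=k + 1, with C=1.
Key eq: (2*k + 1)·f(k+1) = (k)·f(k) + (1).
deg f ≤ -1 (via 1,1,0).
d = -1 < 0 ⇒ no nonzero polynomial f; not summable.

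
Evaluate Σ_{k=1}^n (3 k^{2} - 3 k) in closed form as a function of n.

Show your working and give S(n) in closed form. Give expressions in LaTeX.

S(n) = n^{3} - n

t_(k+1)/t_k = (k + 1)/(k - 1).
So A=1 and B=1, with C=k**2 - k.
Key eq: (1)·f(k+1) = (1)·f(k) + (k**2 - k).
Degrees (0,0,2) ⇒ d ≤ 3.
A polynomial solution: f(k) = k*(k - 2)*(k - 1)/3.
R(k) = B(k−1)·f(k)/C(k) = (k - 2)/3; s_k = R·t_k = k*(k**2 - 3*k + 2).
Check: Δs_k = 3*k*(k - 1). ✓
s_(n+1) = n**3 - n and s_(1) = 0, so S(n) = n**3 - n.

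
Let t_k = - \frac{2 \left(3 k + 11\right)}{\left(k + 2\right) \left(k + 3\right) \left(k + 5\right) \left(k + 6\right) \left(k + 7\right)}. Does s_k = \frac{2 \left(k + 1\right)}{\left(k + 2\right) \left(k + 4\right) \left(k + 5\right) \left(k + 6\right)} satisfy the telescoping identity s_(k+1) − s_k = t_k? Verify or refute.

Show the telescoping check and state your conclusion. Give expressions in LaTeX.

s_(k+1) = 2*(k + 2)/((k + 3)*(k + 5)*(k + 6)*(k + 7))
s_(k+1) − s_k = 2*(-3*k**2 - 11*k - 5)/(k**6 + 27*k**5 + 295*k**4 + 1665*k**3 + 5104*k**2 + 8028*k + 5040)
(s_(k+1) − s_k) − t_k = 6*(4*k + 13)/(k**6 + 27*k**5 + 295*k**4 + 1665*k**3 + 5104*k**2 + 8028*k + 5040)

Invalid: residual \frac{6 \left(4 k + 13\right)}{k^{6} + 27 k^{5} + 295 k^{4} + 1665 k^{3} + 5104 k^{2} + 8028 k + 5040} ≠ 0.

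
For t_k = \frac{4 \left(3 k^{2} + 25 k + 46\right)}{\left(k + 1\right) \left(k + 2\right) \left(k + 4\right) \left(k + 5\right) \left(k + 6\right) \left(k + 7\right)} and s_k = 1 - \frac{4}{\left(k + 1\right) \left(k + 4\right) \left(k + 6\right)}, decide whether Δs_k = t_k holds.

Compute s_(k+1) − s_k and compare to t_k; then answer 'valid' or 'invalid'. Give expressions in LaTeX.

s_(k+1) = 1 - 4/((k + 2)*(k + 5)*(k + 7))
s_(k+1) − s_k = 4*(3*k**2 + 25*k + 46)/(k**6 + 25*k**5 + 247*k**4 + 1219*k**3 + 3112*k**2 + 3796*k + 1680)
(s_(k+1) − s_k) − t_k = 0

Valid: the claim telescopes to t_k.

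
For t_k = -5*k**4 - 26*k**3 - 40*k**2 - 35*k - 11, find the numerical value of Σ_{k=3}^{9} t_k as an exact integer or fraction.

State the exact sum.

Σ = -141743

t_(k+1)/t_k = (5*k**4 + 46*k**3 + 148*k**2 + 213*k + 117)/(5*k**4 + 26*k**3 + 40*k**2 + 35*k + 11).
Normal form (A,B,C) = (1, 1, k**4 + 26*k**3/5 + 8*k**2 + 7*k + 11/5).
f must satisfy (1)·f(k+1) − (1)·f(k) = k**4 + 26*k**3/5 + 8*k**2 + 7*k + 11/5.
From deg A=0, deg B=0, deg C=4: d=5.
Solve for f: f(k) = k**2*(k**3 + 4*k**2 + 2*k + 4)/5 (degree 5 ≤ 5).
Certificate R = B(k−1)f/C = k**2*(k**3 + 4*k**2 + 2*k + 4)/(5*k**4 + 26*k**3 + 40*k**2 + 35*k + 11) gives s_k = k**2*(-k**3 - 4*k**2 - 2*k - 4).
s_(k+1) − s_k = -5*k**4 - 26*k**3 - 40*k**2 - 35*k - 11 = t_k.
Telescoping: Σ = s_(10) − s_(3) = -142400 − (-657) = -141743.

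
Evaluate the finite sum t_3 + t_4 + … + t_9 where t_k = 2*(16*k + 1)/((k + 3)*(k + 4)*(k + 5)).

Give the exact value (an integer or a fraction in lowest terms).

Σ = 389/273

Ratio r(k) = (k + 3)*(16*k + 17)/((k + 6)*(16*k + 1)).
Factor: A=k + 3; B=k + 6; C=k + 1/16.
Key eq: (k + 3)·f(k+1) = (k + 5)·f(k) + (k + 1/16).
deg f ≤ 2 (via 1,1,1).
A polynomial solution: f(k) = k*(49*k - 41)/384.
Get s_k = R·t_k = k*(49*k - 41)/(12*(k + 3)*(k + 4)) with R(k) = B(k−1)f(k)/C(k) = k*(k + 5)*(49*k - 41)/(24*(16*k + 1)).
Check: Δs_k = 2*(16*k + 1)/(k**3 + 12*k**2 + 47*k + 60). ✓
Σ_(k=3)^(9) t_k = s_(10) − s_(3) = 2245/1092 − (53/84) = 389/273.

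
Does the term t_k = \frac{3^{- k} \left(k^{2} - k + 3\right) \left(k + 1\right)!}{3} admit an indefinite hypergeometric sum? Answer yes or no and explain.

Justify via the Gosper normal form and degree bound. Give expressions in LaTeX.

The ratio is (k + 2)*(-k + (k + 1)**2 + 2)/(3*(k**2 - k + 3)).
Factor: A=k/3 + 2/3; B=1; C=k**2 - k + 3.
Set up (k/3 + 2/3)·f(k+1) − (1)·f(k) − (k**2 - k + 3) = 0.
d = 1 from the (1,0,2) case.
Match coefficients ⇒ f(k) = 3*(k - 1).
Then R = B(k−1)f/C = 3*(k - 1)/(k**2 - k + 3), so s_k = R(k)·t_k = (k - 1)*factorial(k + 1)/3**k.
Δs = (k**2 - k + 3)*factorial(k + 1)/(3*3**k), as required.

Yes. s_k = 3^{- k} \left(k - 1\right) \left(k + 1\right)!.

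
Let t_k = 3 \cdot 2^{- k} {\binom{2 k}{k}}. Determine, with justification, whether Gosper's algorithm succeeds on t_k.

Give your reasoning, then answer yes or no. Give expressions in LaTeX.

r(k) = (2*k + 1)/(k + 1) after simplifying.
Factor: A=2*k + 1; B=k + 1; C=1.
Set up (2*k + 1)·f(k+1) − (k)·f(k) − (1) = 0.
d = -1 from the (1,1,0) case.
Negative degree bound (-1): no f exists, t_k not Gosper-summable.

No. Not Gosper-summable.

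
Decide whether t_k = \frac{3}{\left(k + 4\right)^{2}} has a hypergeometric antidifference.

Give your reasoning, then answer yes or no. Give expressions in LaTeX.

Step 1: r(k) = (k + 4)**2/(k + 5)**2.
Take A(k)=k**2 + 8*k + 16, B(k)=k**2 + 10*k + 25, C(k)=1.
Set up (k**2 + 8*k + 16)·f(k+1) − (k**2 + 8*k + 16)·f(k) − (1) = 0.
d = 0 from the (2,2,0) case.
Write f(k) = c0. Then LHS − RHS = -1, requiring -1 = 0: contradictory. No certificate.

No — the linear system for f has no solution.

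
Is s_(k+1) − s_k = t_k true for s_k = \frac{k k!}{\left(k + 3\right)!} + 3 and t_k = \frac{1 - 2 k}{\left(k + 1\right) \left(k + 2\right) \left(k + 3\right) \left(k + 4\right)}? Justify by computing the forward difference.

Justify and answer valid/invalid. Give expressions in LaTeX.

Valid — Δs_k = t_k.

s_(k+1) = (k + 1)*factorial(k + 1)/factorial(k + 4) + 3
s_(k+1) − s_k = (1 - 2*k)/((k + 1)*(k + 2)*(k + 3)*(k + 4))
(s_(k+1) − s_k) − t_k = 0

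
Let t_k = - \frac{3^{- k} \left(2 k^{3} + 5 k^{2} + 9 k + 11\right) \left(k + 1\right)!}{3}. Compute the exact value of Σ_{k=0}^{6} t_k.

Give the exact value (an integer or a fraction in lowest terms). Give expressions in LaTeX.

Σ = -528883/243

The ratio is (2*k**4 + 15*k**3 + 47*k**2 + 77*k + 54)/(3*(2*k**3 + 5*k**2 + 9*k + 11)).
Take A(k)=k/3 + 2/3, B(k)=1, C(k)=k**3 + 5*k**2/2 + 9*k/2 + 11/2.
Key eq: (k/3 + 2/3)·f(k+1) = (1)·f(k) + (k**3 + 5*k**2/2 + 9*k/2 + 11/2).
Degrees (1,0,3) ⇒ d ≤ 2.
Solve for f: f(k) = 3*(2*k**2 + 3*k - 1)/2 (degree 2 ≤ 2).
So s_k = (B(k−1)f/C)·t_k = (3*(2*k**2 + 3*k - 1)/(2*k**3 + 5*k**2 + 9*k + 11))·t_k = -(2*k**2 + 3*k - 1)*factorial(k + 1)/3**k.
Verify: -(2*k**3 + 5*k**2 + 9*k + 11)*factorial(k + 1)/(3*3**k) matches t_k.
Sum = s_(7) − s_(0); s_(7) = -528640/243, s_(0) = 1 ⇒ -528883/243.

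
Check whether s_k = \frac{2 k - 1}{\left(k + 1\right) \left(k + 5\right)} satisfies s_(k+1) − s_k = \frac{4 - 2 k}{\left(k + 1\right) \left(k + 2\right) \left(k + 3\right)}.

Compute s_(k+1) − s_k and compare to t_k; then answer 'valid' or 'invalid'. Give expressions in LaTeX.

Invalid: residual \frac{3 \left(4 k^{2} + 11 k - 23\right)}{k^{5} + 17 k^{4} + 107 k^{3} + 307 k^{2} + 396 k + 180} ≠ 0.

s_(k+1) = (2*k + 1)/((k + 2)*(k + 6))
s_(k+1) − s_k = (17 - 2*k**2)/(k**4 + 14*k**3 + 65*k**2 + 112*k + 60)
(s_(k+1) − s_k) − t_k = 3*(4*k**2 + 11*k - 23)/(k**5 + 17*k**4 + 107*k**3 + 307*k**2 + 396*k + 180)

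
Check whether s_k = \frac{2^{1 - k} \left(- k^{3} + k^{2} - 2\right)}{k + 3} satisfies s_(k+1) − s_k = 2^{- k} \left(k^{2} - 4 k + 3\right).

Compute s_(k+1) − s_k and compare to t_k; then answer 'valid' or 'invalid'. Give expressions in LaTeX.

s_(k+1) = (-(k + 1)**3 + (k + 1)**2 - 2)/(2**k*(k + 4))
s_(k+1) − s_k = (k**4 + k**3 - 15*k**2 - k + 10)/(2**k*(k**2 + 7*k + 12))
(s_(k+1) − s_k) − t_k = 2**(1 - k)*(-k**3 - k**2 + 13*k - 13)/(k**2 + 7*k + 12)

Invalid: residual \frac{2^{1 - k} \left(- k^{3} - k^{2} + 13 k - 13\right)}{k^{2} + 7 k + 12} ≠ 0.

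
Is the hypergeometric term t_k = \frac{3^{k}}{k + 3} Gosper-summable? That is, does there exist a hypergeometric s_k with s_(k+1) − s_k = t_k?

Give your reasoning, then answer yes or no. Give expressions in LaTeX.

Ratio r(k) = 3*(k + 3)/(k + 4).
Factor: A=3*k + 9; B=k + 4; C=1.
f must satisfy (3*k + 9)·f(k+1) − (k + 3)·f(k) = 1.
d = -1 from the (1,1,0) case.
d = -1 < 0 ⇒ no nonzero polynomial f; not summable.

No — t_k has no hypergeometric antidifference.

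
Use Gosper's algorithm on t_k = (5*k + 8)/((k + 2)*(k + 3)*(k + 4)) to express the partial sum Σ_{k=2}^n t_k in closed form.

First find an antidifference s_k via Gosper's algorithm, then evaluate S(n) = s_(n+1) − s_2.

t_(k+1)/t_k = (k + 2)*(5*k + 13)/((k + 5)*(5*k + 8)).
Normal form (A,B,C) = (k + 2, k + 5, k + 8/5).
Key eq: (k + 2)·f(k+1) = (k + 4)·f(k) + (k + 8/5).
From deg A=1, deg B=1, deg C=1: d=2.
Solve for f: f(k) = k*(3*k + 5)/10 (degree 2 ≤ 2).
Certificate R = B(k−1)f/C = k*(k + 4)*(3*k + 5)/(2*(5*k + 8)) gives s_k = k*(3*k + 5)/(2*(k + 2)*(k + 3)).
s_(k+1) − s_k = (5*k + 8)/(k**3 + 9*k**2 + 26*k + 24) = t_k.
s_(n+1) = (3*n**2 + 11*n + 8)/(2*(n**2 + 7*n + 12)) and s_(2) = 11/20, so S(n) = (19*n**2 + 33*n - 52)/(20*(n**2 + 7*n + 12)).

S(n) = (19*n**2 + 33*n - 52)/(20*(n**2 + 7*n + 12))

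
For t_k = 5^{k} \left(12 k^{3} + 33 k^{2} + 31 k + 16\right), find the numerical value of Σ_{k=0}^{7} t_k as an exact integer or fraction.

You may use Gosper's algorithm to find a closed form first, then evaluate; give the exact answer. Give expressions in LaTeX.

Ratio r(k) = 5*(12*k**3 + 69*k**2 + 133*k + 92)/(12*k**3 + 33*k**2 + 31*k + 16).
Normal form (A,B,C) = (5, 1, k**3 + 11*k**2/4 + 31*k/12 + 4/3).
Need (5)·f(k+1) − (1)·f(k) = k**3 + 11*k**2/4 + 31*k/12 + 4/3.
Bound: deg f ≤ 3.
Match coefficients ⇒ f(k) = (3*k**3 - 3*k**2 + 4*k - 1)/12.
R(k) = B(k−1)·f(k)/C(k) = (3*k**3 - 3*k**2 + 4*k - 1)/(12*k**3 + 33*k**2 + 31*k + 16); s_k = R·t_k = 5**k*(3*k**3 - 3*k**2 + 4*k - 1).
s_(k+1) − s_k = 5**k*(12*k**3 + 33*k**2 + 31*k + 16) = t_k.
Telescoping: Σ = s_(8) − s_(0) = 537109375 − (-1) = 537109376.

Σ = 537109376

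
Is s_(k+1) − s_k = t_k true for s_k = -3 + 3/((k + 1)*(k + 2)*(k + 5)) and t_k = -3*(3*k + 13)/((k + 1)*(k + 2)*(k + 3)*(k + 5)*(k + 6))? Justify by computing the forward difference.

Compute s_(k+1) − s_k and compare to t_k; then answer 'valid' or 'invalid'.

s_(k+1) = -3 + 3/((k + 2)*(k + 3)*(k + 6))
s_(k+1) − s_k = 3*(-3*k - 13)/(k**5 + 17*k**4 + 107*k**3 + 307*k**2 + 396*k + 180)
(s_(k+1) − s_k) − t_k = 0

Valid: the claim telescopes to t_k.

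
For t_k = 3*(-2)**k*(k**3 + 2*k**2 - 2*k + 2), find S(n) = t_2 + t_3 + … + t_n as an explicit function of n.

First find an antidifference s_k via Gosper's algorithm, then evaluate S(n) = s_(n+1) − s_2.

S(n) = 2*(-2)**n*n**3 + 6*(-2)**n*n**2 - 2*(-2)**n*n + 2*(-2)**n + 16

Ratio r(k) = 2*(2*k - (k + 1)**3 - 2*(k + 1)**2)/(k**3 + 2*k**2 - 2*k + 2).
Gosper form: A/B · C(k+1)/C(k) with A=-2, B=1, C=k**3 + 2*k**2 - 2*k + 2.
Key eq: (-2)·f(k+1) = (1)·f(k) + (k**3 + 2*k**2 - 2*k + 2).
deg f ≤ 3 (via 0,0,3).
Solve for f: f(k) = -(k**3 - 4*k + 4)/3 (degree 3 ≤ 3).
Certificate R = B(k−1)f/C = -(k**3 - 4*k + 4)/(3*(k**3 + 2*k**2 - 2*k + 2)) gives s_k = (-2)**k*(-k**3 + 4*k - 4).
Δs = (-2)**k*(k**3 - 12*k + 2*(k + 1)**3 + 4), as required.
Σ_(k=2)^n t_k = s_(n+1) − s_(2) = ((-2)**(n + 1)*(-n**3 - 3*n**2 + n - 1)) − (-16), i.e. 2*(-2)**n*n**3 + 6*(-2)**n*n**2 - 2*(-2)**n*n + 2*(-2)**n + 16.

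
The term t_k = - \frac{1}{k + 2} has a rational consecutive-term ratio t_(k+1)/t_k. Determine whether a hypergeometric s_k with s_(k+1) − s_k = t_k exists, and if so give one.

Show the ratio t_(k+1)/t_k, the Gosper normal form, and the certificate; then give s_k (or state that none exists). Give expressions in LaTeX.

none — t_k is not Gosper-summable

The ratio is (k + 2)/(k + 3).
So A=k + 2 and B=k + 3, with C=1.
Set up (k + 2)·f(k+1) − (k + 2)·f(k) − (1) = 0.
Bound: deg f ≤ 0.
f = c0 ⇒ A·f(k+1) − B(k−1)·f(k) − C = -1. The system {-1 = 0} is inconsistent; no antidifference.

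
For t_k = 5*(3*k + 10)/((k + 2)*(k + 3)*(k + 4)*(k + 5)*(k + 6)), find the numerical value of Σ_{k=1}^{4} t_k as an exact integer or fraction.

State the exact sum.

Σ = 1/21

Step 1: r(k) = (k + 2)*(3*k + 13)/((k + 7)*(3*k + 10)).
A = k + 2, B = k + 7, C = k + 10/3.
Need (k + 2)·f(k+1) − (k + 6)·f(k) = k + 10/3.
Bound: deg f ≤ 4.
Coefficient equations give f(k) = k*(k + 3)*(k**2 + 11*k + 38)/120.
Then R = B(k−1)f/C = k*(k + 3)*(k + 6)*(k**2 + 11*k + 38)/(40*(3*k + 10)), so s_k = R(k)·t_k = k*(k**2 + 11*k + 38)/(8*(k**3 + 11*k**2 + 38*k + 40)).
Δs = 5*(3*k + 10)/(k**5 + 20*k**4 + 155*k**3 + 580*k**2 + 1044*k + 720), as required.
Telescoping: Σ = s_(5) − s_(1) = 59/504 − (5/72) = 1/21.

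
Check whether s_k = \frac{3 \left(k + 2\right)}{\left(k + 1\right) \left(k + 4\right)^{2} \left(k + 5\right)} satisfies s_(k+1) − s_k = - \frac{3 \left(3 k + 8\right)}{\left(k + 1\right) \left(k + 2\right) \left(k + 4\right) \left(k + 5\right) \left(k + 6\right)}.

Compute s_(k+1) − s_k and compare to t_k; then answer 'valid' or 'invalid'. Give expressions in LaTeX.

s_(k+1) = 3*(k + 3)/((k + 2)*(k + 5)**2*(k + 6))
s_(k+1) − s_k = 3*((k + 1)*(k + 3)*(k + 4)**2 - (k + 2)**2*(k + 5)*(k + 6))/((k + 1)*(k + 2)*(k + 4)**2*(k + 5)**2*(k + 6))
(s_(k+1) − s_k) − t_k = 24*(k**2 + 7*k + 11)/(k**7 + 27*k**6 + 303*k**5 + 1821*k**4 + 6276*k**3 + 12252*k**2 + 12320*k + 4800)

Invalid: residual \frac{24 \left(k^{2} + 7 k + 11\right)}{k^{7} + 27 k^{6} + 303 k^{5} + 1821 k^{4} + 6276 k^{3} + 12252 k^{2} + 12320 k + 4800} ≠ 0.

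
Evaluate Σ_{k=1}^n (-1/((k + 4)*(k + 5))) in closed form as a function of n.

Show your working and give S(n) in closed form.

r(k) = (k + 4)/(k + 6) after simplifying.
So A=k + 4 and B=k + 6, with C=1.
Set up (k + 4)·f(k+1) − (k + 5)·f(k) − (1) = 0.
deg f ≤ 1 (via 1,1,0).
Solving with deg f ≤ 1: f(k) = k/4.
R(k) = B(k−1)·f(k)/C(k) = k*(k + 5)/4; s_k = R·t_k = -k/(4*k + 16).
Check: Δs_k = -1/(k**2 + 9*k + 20). ✓
Σ_(k=1)^n t_k = s_(n+1) − s_(1) = ((-n - 1)/(4*(n + 5))) − (-1/20), i.e. -n/(5*n + 25).

S(n) = -n/(5*n + 25)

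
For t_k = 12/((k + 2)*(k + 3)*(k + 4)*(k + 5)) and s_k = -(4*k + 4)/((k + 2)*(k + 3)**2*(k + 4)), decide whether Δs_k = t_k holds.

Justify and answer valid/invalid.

s_(k+1) = 4*(-k - 2)/((k + 3)*(k + 4)**2*(k + 5))
s_(k+1) − s_k = 4*(3*k**2 + 13*k + 8)/(k**6 + 21*k**5 + 181*k**4 + 819*k**3 + 2050*k**2 + 2688*k + 1440)
(s_(k+1) − s_k) − t_k = 16*(-2*k - 7)/(k**6 + 21*k**5 + 181*k**4 + 819*k**3 + 2050*k**2 + 2688*k + 1440)

Invalid: residual 16*(-2*k - 7)/(k**6 + 21*k**5 + 181*k**4 + 819*k**3 + 2050*k**2 + 2688*k + 1440) ≠ 0.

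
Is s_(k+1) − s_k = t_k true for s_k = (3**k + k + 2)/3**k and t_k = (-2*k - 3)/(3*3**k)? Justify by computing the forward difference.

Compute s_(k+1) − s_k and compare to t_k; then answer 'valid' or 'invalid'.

Valid — Δs_k = t_k.

s_(k+1) = (3*3**k + k + 3)/(3*3**k)
s_(k+1) − s_k = (-2*k - 3)/(3*3**k)
(s_(k+1) − s_k) − t_k = 0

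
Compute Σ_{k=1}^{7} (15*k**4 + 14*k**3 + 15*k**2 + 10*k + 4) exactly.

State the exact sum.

r(k) = (15*k**4 + 74*k**3 + 147*k**2 + 142*k + 58)/(15*k**4 + 14*k**3 + 15*k**2 + 10*k + 4) after simplifying.
Factor: A=1; B=1; C=k**4 + 14*k**3/15 + k**2 + 2*k/3 + 4/15.
f must satisfy (1)·f(k+1) − (1)·f(k) = k**4 + 14*k**3/15 + k**2 + 2*k/3 + 4/15.
deg f ≤ 5 (via 0,0,4).
Match coefficients ⇒ f(k) = k*(3*k**4 - 4*k**3 + 3*k**2 + k + 1)/15.
Certificate R = B(k−1)f/C = k*(3*k**4 - 4*k**3 + 3*k**2 + k + 1)/(15*k**4 + 14*k**3 + 15*k**2 + 10*k + 4) gives s_k = k*(3*k**4 - 4*k**3 + 3*k**2 + k + 1).
s_(k+1) − s_k = 15*k**4 + 14*k**3 + 15*k**2 + 10*k + 4 = t_k.
Sum = s_(8) − s_(1); s_(8) = 83528, s_(1) = 4 ⇒ 83524.

Σ = 83524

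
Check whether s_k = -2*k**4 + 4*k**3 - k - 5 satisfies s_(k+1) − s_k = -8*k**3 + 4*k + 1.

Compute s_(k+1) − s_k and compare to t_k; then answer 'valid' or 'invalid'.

s_(k+1) = -2*k**4 - 4*k**3 + 3*k - 4
s_(k+1) − s_k = -8*k**3 + 4*k + 1
(s_(k+1) − s_k) − t_k = 0

Valid — Δs_k = t_k.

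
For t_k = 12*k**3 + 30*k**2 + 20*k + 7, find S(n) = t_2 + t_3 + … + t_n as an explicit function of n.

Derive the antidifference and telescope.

r(k) = (12*k**3 + 66*k**2 + 116*k + 69)/(12*k**3 + 30*k**2 + 20*k + 7) after simplifying.
Normal form (A,B,C) = (1, 1, k**3 + 5*k**2/2 + 5*k/3 + 7/12).
Solve (1)·f(k+1) − (1)·f(k) = k**3 + 5*k**2/2 + 5*k/3 + 7/12.
d = 4 from the (0,0,3) case.
Match coefficients ⇒ f(k) = k*(3*k**3 + 4*k**2 - 2*k + 2)/12.
So s_k = (B(k−1)f/C)·t_k = (k*(3*k**3 + 4*k**2 - 2*k + 2)/(12*k**3 + 30*k**2 + 20*k + 7))·t_k = k*(3*k**3 + 4*k**2 - 2*k + 2).
s_(k+1) − s_k = 12*k**3 + 30*k**2 + 20*k + 7 = t_k.
Telescope: S(n) = s_(n+1) − s_(2) = 3*n**4 + 16*n**3 + 28*n**2 + 22*n + 7 − (76) = 3*n**4 + 16*n**3 + 28*n**2 + 22*n - 69.

S(n) = 3*n**4 + 16*n**3 + 28*n**2 + 22*n - 69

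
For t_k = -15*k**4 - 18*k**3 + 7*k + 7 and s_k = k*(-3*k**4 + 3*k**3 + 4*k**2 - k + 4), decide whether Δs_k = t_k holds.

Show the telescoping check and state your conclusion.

valid; difference matches t_k

s_(k+1) = -3*k**5 - 12*k**4 - 14*k**3 - k**2 + 11*k + 7
s_(k+1) − s_k = -15*k**4 - 18*k**3 + 7*k + 7
(s_(k+1) − s_k) − t_k = 0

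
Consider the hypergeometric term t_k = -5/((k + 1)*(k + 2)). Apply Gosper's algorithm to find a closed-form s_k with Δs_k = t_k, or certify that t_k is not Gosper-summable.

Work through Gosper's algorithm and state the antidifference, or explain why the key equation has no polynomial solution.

s_k = -5*k/(k + 1)

Compute t_(k+1)/t_k: get (k + 1)/(k + 3).
Normal form (A,B,C) = (k + 1, k + 3, 1).
Key eq: (k + 1)·f(k+1) = (k + 2)·f(k) + (1).
From deg A=1, deg B=1, deg C=0: d=1.
A polynomial solution: f(k) = k.
R(k) = B(k−1)·f(k)/C(k) = k*(k + 2); s_k = R·t_k = -5*k/(k + 1).
Verify: -5/(k**2 + 3*k + 2) matches t_k.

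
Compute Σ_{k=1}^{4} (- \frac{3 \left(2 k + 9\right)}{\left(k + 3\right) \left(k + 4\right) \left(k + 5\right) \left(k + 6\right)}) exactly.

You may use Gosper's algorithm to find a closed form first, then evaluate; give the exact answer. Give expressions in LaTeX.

Σ = -7/80

t_(k+1)/t_k = (k + 3)*(2*k + 11)/((k + 7)*(2*k + 9)).
A = k + 3, B = k + 7, C = k + 9/2.
Set up (k + 3)·f(k+1) − (k + 6)·f(k) − (k + 9/2) = 0.
deg f ≤ 3 (via 1,1,1).
Solving with deg f ≤ 3: f(k) = k*(k + 4)*(k + 8)/30.
So s_k = (B(k−1)f/C)·t_k = (k*(k + 4)*(k + 6)*(k + 8)/(15*(2*k + 9)))·t_k = k*(-k - 8)/(5*(k**2 + 8*k + 15)).
Check: Δs_k = 3*(-2*k - 9)/(k**4 + 18*k**3 + 119*k**2 + 342*k + 360). ✓
Evaluate s at k=5 and k=1: -13/80 and -3/40; difference -7/80.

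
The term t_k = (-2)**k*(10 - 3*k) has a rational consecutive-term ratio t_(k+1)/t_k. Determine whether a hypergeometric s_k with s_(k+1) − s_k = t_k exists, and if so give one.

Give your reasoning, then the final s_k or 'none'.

Ratio r(k) = 2*(7 - 3*k)/(3*k - 10).
A = -2, B = 1, C = k - 10/3.
Key eq: (-2)·f(k+1) = (1)·f(k) + (k - 10/3).
From deg A=0, deg B=0, deg C=1: d=1.
Solving with deg f ≤ 1: f(k) = -(k - 4)/3.
So s_k = (B(k−1)f/C)·t_k = (-(k - 4)/(3*k - 10))·t_k = (-2)**k*(k - 4).
s_(k+1) − s_k = (-2)**k*(10 - 3*k) = t_k.

s_k = (-2)**k*(k - 4)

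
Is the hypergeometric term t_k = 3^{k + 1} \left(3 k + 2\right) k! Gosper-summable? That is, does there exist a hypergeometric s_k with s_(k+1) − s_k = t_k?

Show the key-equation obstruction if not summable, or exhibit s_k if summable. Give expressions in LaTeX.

Yes. s_k = 3^{k + 1} k!.

t_(k+1)/t_k = 3*(k + 1)*(3*k + 5)/(3*k + 2).
Factor: A=3*k + 3; B=1; C=k + 2/3.
Solve (3*k + 3)·f(k+1) − (1)·f(k) = k + 2/3.
From deg A=1, deg B=0, deg C=1: d=0.
Match coefficients ⇒ f(k) = 1/3.
So s_k = (B(k−1)f/C)·t_k = (1/(3*k + 2))·t_k = 3**(k + 1)*factorial(k).
s_(k+1) − s_k = 3**(k + 1)*(3*k + 2)*factorial(k) = t_k.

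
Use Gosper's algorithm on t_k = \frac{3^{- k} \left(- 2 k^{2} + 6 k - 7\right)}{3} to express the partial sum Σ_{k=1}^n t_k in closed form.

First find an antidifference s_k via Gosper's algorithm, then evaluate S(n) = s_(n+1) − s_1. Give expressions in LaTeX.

S(n) = 3^{- n - 1} \left(- 2 \cdot 3^{n} + n^{2} + 2\right)

The ratio is (2*k**2 - 2*k + 3)/(3*(2*k**2 - 6*k + 7)).
Factor: A=1/3; B=1; C=k**2 - 3*k + 7/2.
Key eq: (1/3)·f(k+1) = (1)·f(k) + (k**2 - 3*k + 7/2).
Degrees (0,0,2) ⇒ d ≤ 2.
Coefficient equations give f(k) = -3*(k**2 - 2*k + 3)/2.
Get s_k = R·t_k = (k**2 - 2*k + 3)/3**k with R(k) = B(k−1)f(k)/C(k) = -3*(k**2 - 2*k + 3)/(2*k**2 - 6*k + 7).
s_(k+1) − s_k = (-2*k**2 + 6*k - 7)/(3*3**k) = t_k.
s_(n+1) = 3**(-n - 1)*(n**2 + 2) and s_(1) = 2/3, so S(n) = 3**(-n - 1)*(-2*3**n + n**2 + 2).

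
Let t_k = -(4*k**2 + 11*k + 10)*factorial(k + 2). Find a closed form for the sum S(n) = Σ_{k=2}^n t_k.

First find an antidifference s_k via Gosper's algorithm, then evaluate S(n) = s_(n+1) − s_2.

Ratio r(k) = (k + 3)*(11*k + 4*(k + 1)**2 + 21)/(4*k**2 + 11*k + 10).
Gosper form: A/B · C(k+1)/C(k) with A=k + 3, B=1, C=k**2 + 11*k/4 + 5/2.
f must satisfy (k + 3)·f(k+1) − (1)·f(k) = k**2 + 11*k/4 + 5/2.
Bound: deg f ≤ 1.
Solve for f: f(k) = (4*k - 1)/4 (degree 1 ≤ 1).
Then R = B(k−1)f/C = (4*k - 1)/(4*k**2 + 11*k + 10), so s_k = R(k)·t_k = -(4*k - 1)*factorial(k + 2).
Check: Δs_k = -(4*k**2 + 11*k + 10)*factorial(k + 2). ✓
s_(n+1) = -(4*n + 3)*factorial(n + 3) and s_(2) = -168, so S(n) = -4*n*factorial(n + 3) - 3*factorial(n + 3) + 168.

S(n) = -4*n*factorial(n + 3) - 3*factorial(n + 3) + 168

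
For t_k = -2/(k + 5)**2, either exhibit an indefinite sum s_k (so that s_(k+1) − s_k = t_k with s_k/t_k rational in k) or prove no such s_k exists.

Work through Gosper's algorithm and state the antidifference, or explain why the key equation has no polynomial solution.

The ratio is (k + 5)**2/(k + 6)**2.
Take A(k)=k**2 + 10*k + 25, B(k)=k**2 + 12*k + 36, C(k)=1.
Need (k**2 + 10*k + 25)·f(k+1) − (k**2 + 10*k + 25)·f(k) = 1.
Degrees (2,2,0) ⇒ d ≤ 0.
Generic f = c0 gives residual -1; -1 = 0 cannot hold, so t_k is not Gosper-summable.

not Gosper-summable; s_k does not exist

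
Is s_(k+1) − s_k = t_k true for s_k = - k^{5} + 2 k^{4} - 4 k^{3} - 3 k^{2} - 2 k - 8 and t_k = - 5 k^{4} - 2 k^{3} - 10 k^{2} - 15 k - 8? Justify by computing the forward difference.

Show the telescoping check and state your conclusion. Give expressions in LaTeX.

Valid — Δs_k = t_k.

s_(k+1) = -k**5 - 3*k**4 - 6*k**3 - 13*k**2 - 17*k - 16
s_(k+1) − s_k = -5*k**4 - 2*k**3 - 10*k**2 - 15*k - 8
(s_(k+1) − s_k) − t_k = 0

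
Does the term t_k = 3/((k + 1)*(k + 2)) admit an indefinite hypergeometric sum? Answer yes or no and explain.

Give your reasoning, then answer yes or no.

Yes. s_k = 3*k/(k + 1).

t_(k+1)/t_k = (k + 1)/(k + 3).
A = k + 1, B = k + 3, C = 1.
Need (k + 1)·f(k+1) − (k + 2)·f(k) = 1.
From deg A=1, deg B=1, deg C=0: d=1.
Coefficient equations give f(k) = k.
So s_k = (B(k−1)f/C)·t_k = (k*(k + 2))·t_k = 3*k/(k + 1).
Δs = 3/(k**2 + 3*k + 2), as required.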